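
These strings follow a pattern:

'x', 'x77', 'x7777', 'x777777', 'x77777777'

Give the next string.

Each term is the previous one with 77 appended.
So the next term is x77777777·77.

x7777777777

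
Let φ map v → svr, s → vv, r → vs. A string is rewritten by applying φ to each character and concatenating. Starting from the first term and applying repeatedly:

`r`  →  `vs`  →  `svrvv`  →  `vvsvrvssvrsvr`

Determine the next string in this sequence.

Rewriting the 13 symbols of vvsvrvssvrsvr one by one yields svr svr vv svr vs svr vv vv svr vs vv svr vs; concatenated:

svrsvrvvsvrvssvrvvvvsvrvsvvsvrvs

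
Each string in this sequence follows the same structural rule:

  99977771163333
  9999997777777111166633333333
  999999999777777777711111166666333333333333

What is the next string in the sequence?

Each string has the form 9^{3n} 7^{3n+1} 1^{2n} 6^{2n-1} 3^{4n} (n = 1, 2, …).
At n = 4 the blocks have lengths 12, 13, 8, 7, 16.

99999999999977777777777771111111166666663333333333333333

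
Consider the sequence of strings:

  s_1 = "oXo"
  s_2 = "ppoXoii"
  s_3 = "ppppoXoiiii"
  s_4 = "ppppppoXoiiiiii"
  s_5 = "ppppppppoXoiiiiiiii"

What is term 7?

ppppppppppppoXoiiiiiiiiiiii

Every step adds pp to the front and ii to the end of the previous string.
From ppppppppoXoiiiiiiii, 2 further steps: ppppppppoXoiiiiiiii → ppppppppppoXoiiiiiiiiii → (answer).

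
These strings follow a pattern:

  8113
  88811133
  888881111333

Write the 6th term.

Term n consists of 2n-1 8's, followed by n+1 1's, followed by n 3's (n = 1, 2, …).
For term 6, n = 6, so the run lengths are 11, 7, 6.

888888888881111111333333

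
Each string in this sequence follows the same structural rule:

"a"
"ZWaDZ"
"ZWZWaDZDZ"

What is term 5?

ZWZWZWZWaDZDZDZDZ

Each term wraps the previous one in ZW on the left and DZ on the right.
From ZWZWaDZDZ, 2 further steps: ZWZWaDZDZ → ZWZWZWaDZDZDZ → (answer).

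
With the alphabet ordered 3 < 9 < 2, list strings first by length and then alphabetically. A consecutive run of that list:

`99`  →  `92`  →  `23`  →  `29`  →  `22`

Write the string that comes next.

22 is the last string of length 2, so the next is the first of length 3: 3 repeated 3 times.

333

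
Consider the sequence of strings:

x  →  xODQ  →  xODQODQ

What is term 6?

Each term is the previous one with ODQ appended.
From xODQODQ, 3 further steps: xODQODQ → xODQODQODQ → xODQODQODQODQ → (answer).

xODQODQODQODQODQ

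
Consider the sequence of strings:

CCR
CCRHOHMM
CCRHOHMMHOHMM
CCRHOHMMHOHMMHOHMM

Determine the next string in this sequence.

CCRHOHMMHOHMMHOHMMHOHMM

The strings grow by a fixed suffix HOHMM each time.
So the next term is CCRHOHMMHOHMMHOHMM·HOHMM.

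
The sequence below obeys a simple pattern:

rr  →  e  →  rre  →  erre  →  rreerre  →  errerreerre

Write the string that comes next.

This is a Fibonacci-style word recurrence s(k) = s(k−2)·s(k−1): e.g. rr·e = rre.
Continuing: rreerre · errerreerre gives term 7.

rreerreerrerreerre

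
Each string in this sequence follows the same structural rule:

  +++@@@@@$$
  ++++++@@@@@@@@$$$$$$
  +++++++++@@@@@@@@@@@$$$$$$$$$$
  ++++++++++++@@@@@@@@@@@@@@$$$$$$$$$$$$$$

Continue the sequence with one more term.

Each string has the form +^{3n} @^{3n+2} $^{4n-2} (n = 1, 2, …).
For the next term, n = 5, so the run lengths are 15, 17, 18.

+++++++++++++++@@@@@@@@@@@@@@@@@$$$$$$$$$$$$$$$$$$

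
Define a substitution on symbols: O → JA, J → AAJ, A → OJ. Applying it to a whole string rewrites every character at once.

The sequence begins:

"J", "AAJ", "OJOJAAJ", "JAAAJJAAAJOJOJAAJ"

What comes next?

Rewriting the 17 symbols of JAAAJJAAAJOJOJAAJ one by one yields AAJ OJ OJ OJ AAJ AAJ OJ OJ OJ AAJ JA AAJ JA AAJ OJ OJ AAJ; concatenated:

AAJOJOJOJAAJAAJOJOJOJAAJJAAAJJAAAJOJOJAAJ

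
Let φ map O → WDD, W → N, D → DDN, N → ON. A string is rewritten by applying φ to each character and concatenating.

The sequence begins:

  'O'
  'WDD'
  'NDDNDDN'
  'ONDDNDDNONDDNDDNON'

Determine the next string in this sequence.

Replace each of the 18 characters of ONDDNDDNONDDNDDNON in place — WDD ON DDN DDN ON DDN DDN ON WDD ON DDN DDN ON DDN DDN ON WDD ON — and concatenate.

WDDONDDNDDNONDDNDDNONWDDONDDNDDNONDDNDDNONWDDON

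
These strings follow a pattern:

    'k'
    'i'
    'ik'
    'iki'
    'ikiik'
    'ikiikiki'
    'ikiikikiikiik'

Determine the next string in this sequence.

ikiikikiikiikikiikiki

From term 3 onward, concatenate the last term with the second-to-last: i·k = ik, ik·i = iki, …
So term 8 is ikiikikiikiik·ikiikiki.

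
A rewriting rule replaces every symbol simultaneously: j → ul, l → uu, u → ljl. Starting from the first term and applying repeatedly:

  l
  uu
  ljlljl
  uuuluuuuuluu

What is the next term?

ljlljlljluuljlljlljlljlljluuljlljl

Rewriting each symbol of uuuluuuuuluu: u→ljl, u→ljl, u→ljl, l→uu, u→ljl, u→ljl, u→ljl, u→ljl, u→ljl, l→uu, u→ljl, u→ljl, which concatenates to ljl ljl ljl uu ljl ljl ljl ljl ljl uu ljl ljl.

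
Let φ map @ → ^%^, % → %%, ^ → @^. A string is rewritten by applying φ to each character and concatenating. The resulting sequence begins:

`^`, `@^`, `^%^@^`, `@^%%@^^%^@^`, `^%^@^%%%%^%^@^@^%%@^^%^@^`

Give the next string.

Applying the rule to each of the 25 symbols of ^%^@^%%%%^%^@^@^%%@^^%^@^ gives the pieces @^ %% @^ ^%^ @^ %% %% %% %% @^ %% @^ ^%^ @^ ^%^ @^ %% %% ^%^ @^ @^ %% @^ ^%^ @^, which concatenate to the answer.

@^%%@^^%^@^%%%%%%%%@^%%@^^%^@^^%^@^%%%%^%^@^@^%%@^^%^@^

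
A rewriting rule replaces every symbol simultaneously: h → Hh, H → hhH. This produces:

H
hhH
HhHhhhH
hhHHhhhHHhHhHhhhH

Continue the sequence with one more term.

HhHhhhHhhHHhHhHhhhHhhHHhhhHHhhhHHhHhHhhhH

Applying the rule to each of the 17 symbols of hhHHhhhHHhHhHhhhH gives the pieces Hh Hh hhH hhH Hh Hh Hh hhH hhH Hh hhH Hh hhH Hh Hh Hh hhH, which concatenate to the answer.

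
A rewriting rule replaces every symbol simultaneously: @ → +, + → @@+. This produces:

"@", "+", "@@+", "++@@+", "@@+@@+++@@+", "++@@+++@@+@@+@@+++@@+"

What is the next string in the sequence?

@@+@@+++@@+@@+@@+++@@+++@@+++@@+@@+@@+++@@+

Applying the rule to each of the 21 symbols of ++@@+++@@+@@+@@+++@@+ gives the pieces @@+ @@+ + + @@+ @@+ @@+ + + @@+ + + @@+ + + @@+ @@+ @@+ + + @@+, which concatenate to the answer.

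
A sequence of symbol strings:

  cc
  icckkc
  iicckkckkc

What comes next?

iiicckkckkckkc

Each term wraps the previous one in i on the left and kkc on the right.
One more step from iicckkckkc gives the answer.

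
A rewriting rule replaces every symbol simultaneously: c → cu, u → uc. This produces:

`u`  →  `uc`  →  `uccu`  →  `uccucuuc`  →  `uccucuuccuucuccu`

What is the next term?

Rewriting the 16 symbols of uccucuuccuucuccu one by one yields uc cu cu uc cu uc uc cu cu uc uc cu uc cu cu uc; concatenated:

uccucuuccuucuccucuucuccuuccucuuc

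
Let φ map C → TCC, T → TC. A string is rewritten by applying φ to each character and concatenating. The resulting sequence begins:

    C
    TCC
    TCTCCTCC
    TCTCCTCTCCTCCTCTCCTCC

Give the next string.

Replace each of the 21 characters of TCTCCTCTCCTCCTCTCCTCC in place — TC TCC TC TCC TCC TC TCC TC TCC TCC TC TCC TCC TC TCC TC TCC TCC TC TCC TCC — and concatenate.

TCTCCTCTCCTCCTCTCCTCTCCTCCTCTCCTCCTCTCCTCTCCTCCTCTCCTCC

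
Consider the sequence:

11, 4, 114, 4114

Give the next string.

1144114

Each term (from the third on) is the two preceding terms concatenated in order: term 3 = 11·4 = 114.
Continuing: 114 · 4114 gives term 5.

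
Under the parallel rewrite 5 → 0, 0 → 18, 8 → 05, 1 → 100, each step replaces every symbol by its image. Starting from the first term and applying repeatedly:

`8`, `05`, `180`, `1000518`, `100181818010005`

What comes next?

φ(100181818010005) expands symbol-by-symbol to 100 18 18 100 05 100 05 100 05 18 100 18 18 18 0; joining the 15 pieces gives the next term.

1001818100051000510005181001818180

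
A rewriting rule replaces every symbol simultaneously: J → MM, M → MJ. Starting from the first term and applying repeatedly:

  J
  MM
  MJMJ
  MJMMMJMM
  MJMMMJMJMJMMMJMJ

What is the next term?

MJMMMJMJMJMMMJMMMJMMMJMJMJMMMJMM

Replace each of the 16 characters of MJMMMJMJMJMMMJMJ in place — MJ MM MJ MJ MJ MM MJ MM MJ MM MJ MJ MJ MM MJ MM — and concatenate.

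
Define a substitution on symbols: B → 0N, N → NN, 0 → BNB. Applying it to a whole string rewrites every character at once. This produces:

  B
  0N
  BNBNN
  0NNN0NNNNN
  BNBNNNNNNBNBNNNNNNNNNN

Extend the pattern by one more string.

φ(BNBNNNNNNBNBNNNNNNNNNN) expands symbol-by-symbol to 0N NN 0N NN NN NN NN NN NN 0N NN 0N NN NN NN NN NN NN NN NN NN NN; joining the 22 pieces gives the next term.

0NNN0NNNNNNNNNNNNN0NNN0NNNNNNNNNNNNNNNNNNNNN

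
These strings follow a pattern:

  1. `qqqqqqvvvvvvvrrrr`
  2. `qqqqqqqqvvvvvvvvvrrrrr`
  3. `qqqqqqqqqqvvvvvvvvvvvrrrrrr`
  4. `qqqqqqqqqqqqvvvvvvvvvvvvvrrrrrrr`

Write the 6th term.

qqqqqqqqqqqqqqqqvvvvvvvvvvvvvvvvvrrrrrrrrr

Term n consists of 2n q's, followed by 2n+1 v's, followed by n+1 r's, where the shown terms are n = 3, 4, 5, 6.
For term 6, n = 8, so the run lengths are 16, 17, 9.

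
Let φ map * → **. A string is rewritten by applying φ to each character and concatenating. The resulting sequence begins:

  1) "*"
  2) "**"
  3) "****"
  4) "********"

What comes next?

Expanding ********: *→**, *→**, *→**, *→**, *→**, *→**, *→**, *→**. Concatenated: ** ** ** ** ** ** ** **.

****************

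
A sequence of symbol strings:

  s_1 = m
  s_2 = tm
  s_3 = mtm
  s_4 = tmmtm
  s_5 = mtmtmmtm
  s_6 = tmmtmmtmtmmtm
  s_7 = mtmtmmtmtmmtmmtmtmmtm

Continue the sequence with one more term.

tmmtmmtmtmmtmmtmtmmtmtmmtmmtmtmmtm

This is a Fibonacci-style word recurrence s(k) = s(k−2)·s(k−1): e.g. m·tm = mtm.
Continuing: tmmtmmtmtmmtm · mtmtmmtmtmmtmmtmtmmtm gives term 8.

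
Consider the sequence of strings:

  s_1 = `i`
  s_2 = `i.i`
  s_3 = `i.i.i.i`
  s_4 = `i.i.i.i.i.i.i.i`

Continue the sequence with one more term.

s(k+1) = s(k)·.·s(k) — each term doubles the last with '.' between the halves.
One more doubling of i.i.i.i.i.i.i.i gives the answer.

i.i.i.i.i.i.i.i.i.i.i.i.i.i.i.i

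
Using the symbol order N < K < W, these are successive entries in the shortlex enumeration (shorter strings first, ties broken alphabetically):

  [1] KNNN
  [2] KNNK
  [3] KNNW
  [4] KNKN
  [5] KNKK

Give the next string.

Find the rightmost character of KNKK below W, bump it to the next letter, and reset everything to its right to N.

KNKW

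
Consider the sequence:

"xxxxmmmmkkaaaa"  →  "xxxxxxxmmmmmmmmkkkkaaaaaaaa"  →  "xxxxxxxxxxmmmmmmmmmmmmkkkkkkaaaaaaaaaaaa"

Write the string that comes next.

xxxxxxxxxxxxxmmmmmmmmmmmmmmmmkkkkkkkkaaaaaaaaaaaaaaaa

The n-th term is 3n+1 x's then 4n m's then 2n k's then 4n a's (n = 1, 2, …).
Setting n = 4 gives 13, 16, 8, 16 characters in each block.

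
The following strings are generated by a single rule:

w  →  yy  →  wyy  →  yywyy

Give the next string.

wyyyywyy

This is a Fibonacci-style word recurrence s(k) = s(k−2)·s(k−1): e.g. w·yy = wyy.
So term 5 is wyy·yywyy.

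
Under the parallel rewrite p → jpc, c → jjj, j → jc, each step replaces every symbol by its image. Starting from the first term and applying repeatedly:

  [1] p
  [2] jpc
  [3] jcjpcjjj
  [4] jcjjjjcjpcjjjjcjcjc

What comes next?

jcjjjjcjcjcjcjjjjcjpcjjjjcjcjcjcjjjjcjjjjcjjj

Applying the rule to each of the 19 symbols of jcjjjjcjpcjjjjcjcjc gives the pieces jc jjj jc jc jc jc jjj jc jpc jjj jc jc jc jc jjj jc jjj jc jjj, which concatenate to the answer.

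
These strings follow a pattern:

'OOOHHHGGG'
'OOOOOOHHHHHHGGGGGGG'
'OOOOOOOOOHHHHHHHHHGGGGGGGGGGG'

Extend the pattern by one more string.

OOOOOOOOOOOOHHHHHHHHHHHHGGGGGGGGGGGGGGG

Term n consists of 3n O's, followed by 3n H's, followed by 4n-1 G's (n = 1, 2, …).
At n = 4 the blocks have lengths 12, 12, 15.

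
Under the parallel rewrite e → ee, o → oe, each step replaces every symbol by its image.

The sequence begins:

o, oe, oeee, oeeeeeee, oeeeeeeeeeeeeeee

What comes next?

φ(oeeeeeeeeeeeeeee) expands symbol-by-symbol to oe ee ee ee ee ee ee ee ee ee ee ee ee ee ee ee; joining the 16 pieces gives the next term.

oeeeeeeeeeeeeeeeeeeeeeeeeeeeeeee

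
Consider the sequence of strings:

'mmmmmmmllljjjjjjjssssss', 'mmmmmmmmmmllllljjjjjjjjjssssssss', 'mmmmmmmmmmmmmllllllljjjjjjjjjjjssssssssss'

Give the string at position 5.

The n-th term is 3n+1 m's then 2n-1 l's then 2n+3 j's then 2n+2 s's, where the shown terms are n = 2, 3, 4.
For term 5, n = 6, so the run lengths are 19, 11, 15, 14.

mmmmmmmmmmmmmmmmmmmllllllllllljjjjjjjjjjjjjjjssssssssssssss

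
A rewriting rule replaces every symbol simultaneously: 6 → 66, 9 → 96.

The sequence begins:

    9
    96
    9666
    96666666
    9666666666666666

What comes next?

Applying the rule to each of the 16 symbols of 9666666666666666 gives the pieces 96 66 66 66 66 66 66 66 66 66 66 66 66 66 66 66, which concatenate to the answer.

96666666666666666666666666666666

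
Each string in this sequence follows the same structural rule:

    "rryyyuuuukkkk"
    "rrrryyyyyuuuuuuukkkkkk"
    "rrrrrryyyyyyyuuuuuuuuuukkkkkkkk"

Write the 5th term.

rrrrrrrrrryyyyyyyyyyyuuuuuuuuuuuuuuuukkkkkkkkkkkk

Term n consists of 2n r's, followed by 2n+1 y's, followed by 3n+1 u's, followed by 2n+2 k's (n = 1, 2, …).
At n = 5 the blocks have lengths 10, 11, 16, 12.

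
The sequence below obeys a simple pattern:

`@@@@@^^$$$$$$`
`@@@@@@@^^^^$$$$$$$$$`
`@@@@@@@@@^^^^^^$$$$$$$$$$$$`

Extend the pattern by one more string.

@@@@@@@@@@@^^^^^^^^$$$$$$$$$$$$$$$

Each string has the form @^{2n+3} ^^{2n} $^{3n+3} (n = 1, 2, …).
At n = 4 the blocks have lengths 11, 8, 15.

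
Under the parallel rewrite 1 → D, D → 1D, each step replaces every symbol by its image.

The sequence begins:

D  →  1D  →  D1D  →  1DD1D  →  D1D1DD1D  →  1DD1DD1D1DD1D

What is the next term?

Replace each of the 13 characters of 1DD1DD1D1DD1D in place — D 1D 1D D 1D 1D D 1D D 1D 1D D 1D — and concatenate.

D1D1DD1D1DD1DD1D1DD1D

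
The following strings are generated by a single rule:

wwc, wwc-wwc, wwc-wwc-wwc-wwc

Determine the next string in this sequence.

Every step duplicates the string with '-' between the halves.
Doubling wwc-wwc-wwc-wwc with '-' between the halves:

wwc-wwc-wwc-wwc-wwc-wwc-wwc-wwc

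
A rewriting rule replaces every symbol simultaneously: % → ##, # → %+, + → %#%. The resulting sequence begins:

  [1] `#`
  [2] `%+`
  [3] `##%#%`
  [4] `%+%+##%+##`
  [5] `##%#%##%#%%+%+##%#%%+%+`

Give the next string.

Rewriting the 23 symbols of ##%#%##%#%%+%+##%#%%+%+ one by one yields %+ %+ ## %+ ## %+ %+ ## %+ ## ## %#% ## %#% %+ %+ ## %+ ## ## %#% ## %#%; concatenated:

%+%+##%+##%+%+##%+####%#%##%#%%+%+##%+####%#%##%#%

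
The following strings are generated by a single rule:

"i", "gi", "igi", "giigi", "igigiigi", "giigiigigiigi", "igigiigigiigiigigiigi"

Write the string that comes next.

giigiigigiigiigigiigigiigiigigiigi

This is a Fibonacci-style word recurrence s(k) = s(k−2)·s(k−1): e.g. i·gi = igi.
Continuing: giigiigigiigi · igigiigigiigiigigiigi gives term 8.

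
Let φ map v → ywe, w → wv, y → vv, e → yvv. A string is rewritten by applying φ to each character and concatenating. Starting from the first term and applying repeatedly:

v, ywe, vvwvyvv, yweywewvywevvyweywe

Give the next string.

vvwvyvvvvwvyvvwvywevvwvyvvyweywevvwvyvvvvwvyvv

φ(yweywewvywevvyweywe) expands symbol-by-symbol to vv wv yvv vv wv yvv wv ywe vv wv yvv ywe ywe vv wv yvv vv wv yvv; joining the 19 pieces gives the next term.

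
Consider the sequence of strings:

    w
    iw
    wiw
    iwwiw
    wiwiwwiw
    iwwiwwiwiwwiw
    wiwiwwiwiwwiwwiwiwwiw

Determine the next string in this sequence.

iwwiwwiwiwwiwwiwiwwiwiwwiwwiwiwwiw

From term 3 onward, concatenate the second-to-last term with the last: w·iw = wiw, iw·wiw = iwwiw, …
So term 8 is iwwiwwiwiwwiw·wiwiwwiwiwwiwwiwiwwiw.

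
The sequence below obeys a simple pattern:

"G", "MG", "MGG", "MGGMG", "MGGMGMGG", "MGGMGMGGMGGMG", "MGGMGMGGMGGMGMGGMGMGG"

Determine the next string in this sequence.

MGGMGMGGMGGMGMGGMGMGGMGGMGMGGMGGMG

Each term (from the third on) is the previous term followed by the one before it: term 3 = MG·G = MGG.
So term 8 is MGGMGMGGMGGMGMGGMGMGG·MGGMGMGGMGGMG.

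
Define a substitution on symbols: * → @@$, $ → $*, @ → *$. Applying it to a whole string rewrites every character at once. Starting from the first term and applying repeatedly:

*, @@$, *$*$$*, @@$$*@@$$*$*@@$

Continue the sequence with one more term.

*$*$$*$*@@$*$*$$*$*@@$$*@@$*$*$$*

φ(@@$$*@@$$*$*@@$) expands symbol-by-symbol to *$ *$ $* $* @@$ *$ *$ $* $* @@$ $* @@$ *$ *$ $*; joining the 15 pieces gives the next term.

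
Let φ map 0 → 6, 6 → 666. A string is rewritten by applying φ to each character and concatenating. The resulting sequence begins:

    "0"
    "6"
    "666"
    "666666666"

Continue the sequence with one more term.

Expanding 666666666: 6→666, 6→666, 6→666, 6→666, 6→666, 6→666, 6→666, 6→666, 6→666. Concatenated: 666 666 666 666 666 666 666 666 666.

666666666666666666666666666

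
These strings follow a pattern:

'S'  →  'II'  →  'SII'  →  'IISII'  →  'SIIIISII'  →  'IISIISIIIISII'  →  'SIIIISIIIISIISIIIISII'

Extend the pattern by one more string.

IISIISIIIISIISIIIISIIIISIISIIIISII

From term 3 onward, concatenate the second-to-last term with the last: S·II = SII, II·SII = IISII, …
The next term joins IISIISIIIISII and SIIIISIIIISIISIIIISII.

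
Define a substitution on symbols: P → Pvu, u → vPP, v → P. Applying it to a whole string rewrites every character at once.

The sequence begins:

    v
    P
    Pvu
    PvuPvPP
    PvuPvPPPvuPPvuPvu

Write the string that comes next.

Rewriting the 17 symbols of PvuPvPPPvuPPvuPvu one by one yields Pvu P vPP Pvu P Pvu Pvu Pvu P vPP Pvu Pvu P vPP Pvu P vPP; concatenated:

PvuPvPPPvuPPvuPvuPvuPvPPPvuPvuPvPPPvuPvPP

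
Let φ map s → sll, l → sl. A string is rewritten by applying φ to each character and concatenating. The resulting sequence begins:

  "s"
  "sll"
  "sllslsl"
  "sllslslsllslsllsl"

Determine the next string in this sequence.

sllslslsllslsllslsllslslsllslsllslslsllsl

Replace each of the 17 characters of sllslslsllslsllsl in place — sll sl sl sll sl sll sl sll sl sl sll sl sll sl sl sll sl — and concatenate.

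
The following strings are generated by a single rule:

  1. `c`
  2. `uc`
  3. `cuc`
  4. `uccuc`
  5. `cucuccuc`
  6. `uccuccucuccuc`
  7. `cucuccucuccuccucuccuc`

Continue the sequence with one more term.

From term 3 onward, concatenate the second-to-last term with the last: c·uc = cuc, uc·cuc = uccuc, …
So term 8 is uccuccucuccuc·cucuccucuccuccucuccuc.

uccuccucuccuccucuccucuccuccucuccuc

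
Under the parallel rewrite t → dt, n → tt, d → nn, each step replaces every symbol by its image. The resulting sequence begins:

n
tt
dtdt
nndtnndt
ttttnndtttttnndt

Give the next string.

Rewriting the 16 symbols of ttttnndtttttnndt one by one yields dt dt dt dt tt tt nn dt dt dt dt dt tt tt nn dt; concatenated:

dtdtdtdtttttnndtdtdtdtdtttttnndt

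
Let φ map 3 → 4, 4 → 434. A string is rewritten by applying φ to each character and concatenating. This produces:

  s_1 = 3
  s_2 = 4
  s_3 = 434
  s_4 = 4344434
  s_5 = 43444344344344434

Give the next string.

43444344344344434434443443444344344344434

Replace each of the 17 characters of 43444344344344434 in place — 434 4 434 434 434 4 434 434 4 434 434 4 434 434 434 4 434 — and concatenate.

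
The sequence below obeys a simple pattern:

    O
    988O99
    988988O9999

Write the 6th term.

s(k+1) = 988·s(k)·99, so each term gains 988 as a prefix and 99 as a suffix.
From 988988O9999, 3 further steps: 988988O9999 → 988988988O999999 → 988988988988O99999999 → (answer).

988988988988988O9999999999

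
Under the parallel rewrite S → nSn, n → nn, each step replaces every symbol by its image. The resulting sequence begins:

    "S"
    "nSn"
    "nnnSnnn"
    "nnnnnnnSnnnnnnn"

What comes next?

φ(nnnnnnnSnnnnnnn) expands symbol-by-symbol to nn nn nn nn nn nn nn nSn nn nn nn nn nn nn nn; joining the 15 pieces gives the next term.

nnnnnnnnnnnnnnnSnnnnnnnnnnnnnnn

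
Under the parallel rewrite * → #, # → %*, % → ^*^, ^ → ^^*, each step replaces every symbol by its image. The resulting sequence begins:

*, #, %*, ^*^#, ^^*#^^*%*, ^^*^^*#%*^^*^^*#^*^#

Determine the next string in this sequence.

Rewriting the 20 symbols of ^^*^^*#%*^^*^^*#^*^# one by one yields ^^* ^^* # ^^* ^^* # %* ^*^ # ^^* ^^* # ^^* ^^* # %* ^^* # ^^* %*; concatenated:

^^*^^*#^^*^^*#%*^*^#^^*^^*#^^*^^*#%*^^*#^^*%*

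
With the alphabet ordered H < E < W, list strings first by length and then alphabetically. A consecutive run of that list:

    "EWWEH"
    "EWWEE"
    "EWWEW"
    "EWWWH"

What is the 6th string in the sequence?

EWWWW

Stepping forward 2 times from EWWWH: EWWWH → EWWWE, then the target.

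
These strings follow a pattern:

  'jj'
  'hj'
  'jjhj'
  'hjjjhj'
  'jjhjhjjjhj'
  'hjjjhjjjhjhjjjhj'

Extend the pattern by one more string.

From term 3 onward, concatenate the second-to-last term with the last: jj·hj = jjhj, hj·jjhj = hjjjhj, …
Continuing: jjhjhjjjhj · hjjjhjjjhjhjjjhj gives term 7.

jjhjhjjjhjhjjjhjjjhjhjjjhj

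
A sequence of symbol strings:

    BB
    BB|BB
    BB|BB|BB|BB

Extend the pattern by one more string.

Every step duplicates the string with '|' between the halves.
So the next term is two copies of BB|BB|BB|BB with '|' between the halves.

BB|BB|BB|BB|BB|BB|BB|BB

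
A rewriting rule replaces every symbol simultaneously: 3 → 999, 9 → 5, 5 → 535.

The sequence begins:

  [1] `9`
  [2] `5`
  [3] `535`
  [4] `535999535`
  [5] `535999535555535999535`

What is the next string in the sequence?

Rewriting the 21 symbols of 535999535555535999535 one by one yields 535 999 535 5 5 5 535 999 535 535 535 535 535 999 535 5 5 5 535 999 535; concatenated:

535999535555535999535535535535535999535555535999535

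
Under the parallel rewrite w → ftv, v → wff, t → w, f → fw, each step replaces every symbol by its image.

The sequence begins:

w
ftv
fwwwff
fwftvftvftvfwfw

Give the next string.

φ(fwftvftvftvfwfw) expands symbol-by-symbol to fw ftv fw w wff fw w wff fw w wff fw ftv fw ftv; joining the 15 pieces gives the next term.

fwftvfwwwfffwwwfffwwwfffwftvfwftv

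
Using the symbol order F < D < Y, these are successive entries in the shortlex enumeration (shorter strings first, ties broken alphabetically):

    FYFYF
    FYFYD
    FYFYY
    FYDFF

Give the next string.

Find the rightmost character of FYDFF below Y, bump it to the next letter, and reset everything to its right to F.

FYDFD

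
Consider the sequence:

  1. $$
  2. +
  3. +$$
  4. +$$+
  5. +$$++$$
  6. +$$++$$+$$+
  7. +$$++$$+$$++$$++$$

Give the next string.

Each term (from the third on) is the previous term followed by the one before it: term 3 = +·$$ = +$$.
So term 8 is +$$++$$+$$++$$++$$·+$$++$$+$$+.

+$$++$$+$$++$$++$$+$$++$$+$$+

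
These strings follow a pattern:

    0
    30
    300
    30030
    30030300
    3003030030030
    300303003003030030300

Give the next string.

Each term (from the third on) is the previous term followed by the one before it: term 3 = 30·0 = 300.
So term 8 is 300303003003030030300·3003030030030.

3003030030030300303003003030030030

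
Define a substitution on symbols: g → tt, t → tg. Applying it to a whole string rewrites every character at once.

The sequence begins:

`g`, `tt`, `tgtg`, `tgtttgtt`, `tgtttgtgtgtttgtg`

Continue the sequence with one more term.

φ(tgtttgtgtgtttgtg) expands symbol-by-symbol to tg tt tg tg tg tt tg tt tg tt tg tg tg tt tg tt; joining the 16 pieces gives the next term.

tgtttgtgtgtttgtttgtttgtgtgtttgtt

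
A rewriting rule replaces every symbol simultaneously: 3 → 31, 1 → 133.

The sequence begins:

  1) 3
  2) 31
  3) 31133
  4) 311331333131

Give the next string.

Apply φ to 311331333131 symbol by symbol: 3→31, 1→133, 1→133, 3→31, 3→31, 1→133, 3→31, 3→31, 3→31, 1→133, 3→31, 1→133; joined: 31 133 133 31 31 133 31 31 31 133 31 133.

31133133313113331313113331133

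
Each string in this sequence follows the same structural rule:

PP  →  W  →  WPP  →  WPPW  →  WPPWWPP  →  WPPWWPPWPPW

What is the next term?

This is a Fibonacci-style word recurrence s(k) = s(k−1)·s(k−2): e.g. W·PP = WPP.
The next term joins WPPWWPPWPPW and WPPWWPP.

WPPWWPPWPPWWPPWWPP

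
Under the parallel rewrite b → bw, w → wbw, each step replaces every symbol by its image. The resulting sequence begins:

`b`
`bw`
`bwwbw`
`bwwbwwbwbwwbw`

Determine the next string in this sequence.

Rewriting the 13 symbols of bwwbwwbwbwwbw one by one yields bw wbw wbw bw wbw wbw bw wbw bw wbw wbw bw wbw; concatenated:

bwwbwwbwbwwbwwbwbwwbwbwwbwwbwbwwbw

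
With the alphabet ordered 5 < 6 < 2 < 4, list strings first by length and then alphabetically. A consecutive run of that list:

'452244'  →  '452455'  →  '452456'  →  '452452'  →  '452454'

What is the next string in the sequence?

Treat 452454 as a base-4 numeral over the given alphabet and add one, carrying through any trailing 4's.

452465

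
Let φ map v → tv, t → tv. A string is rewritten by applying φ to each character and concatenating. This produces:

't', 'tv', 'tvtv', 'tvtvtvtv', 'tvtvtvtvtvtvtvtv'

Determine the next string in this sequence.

Rewriting the 16 symbols of tvtvtvtvtvtvtvtv one by one yields tv tv tv tv tv tv tv tv tv tv tv tv tv tv tv tv; concatenated:

tvtvtvtvtvtvtvtvtvtvtvtvtvtvtvtv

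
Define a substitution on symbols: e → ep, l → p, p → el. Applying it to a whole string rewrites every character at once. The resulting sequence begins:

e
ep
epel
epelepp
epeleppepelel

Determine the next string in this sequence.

Rewriting the 13 symbols of epeleppepelel one by one yields ep el ep p ep el el ep el ep p ep p; concatenated:

epeleppepelelepeleppepp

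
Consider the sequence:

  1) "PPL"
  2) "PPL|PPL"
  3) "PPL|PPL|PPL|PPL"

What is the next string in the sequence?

Each string is two copies of the previous one joined by '|'.
Doubling PPL|PPL|PPL|PPL with '|' between the halves:

PPL|PPL|PPL|PPL|PPL|PPL|PPL|PPL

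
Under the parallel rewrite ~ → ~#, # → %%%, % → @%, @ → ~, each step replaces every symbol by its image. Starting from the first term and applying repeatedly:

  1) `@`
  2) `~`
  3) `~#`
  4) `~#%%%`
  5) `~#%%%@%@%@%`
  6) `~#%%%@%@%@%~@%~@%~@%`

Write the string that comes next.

~#%%%@%@%@%~@%~@%~@%~#~@%~#~@%~#~@%

Applying the rule to each of the 20 symbols of ~#%%%@%@%@%~@%~@%~@% gives the pieces ~# %%% @% @% @% ~ @% ~ @% ~ @% ~# ~ @% ~# ~ @% ~# ~ @%, which concatenate to the answer.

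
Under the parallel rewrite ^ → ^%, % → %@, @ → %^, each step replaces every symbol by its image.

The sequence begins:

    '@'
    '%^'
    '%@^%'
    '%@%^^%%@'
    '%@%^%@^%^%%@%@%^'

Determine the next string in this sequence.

Rewriting the 16 symbols of %@%^%@^%^%%@%@%^ one by one yields %@ %^ %@ ^% %@ %^ ^% %@ ^% %@ %@ %^ %@ %^ %@ ^%; concatenated:

%@%^%@^%%@%^^%%@^%%@%@%^%@%^%@^%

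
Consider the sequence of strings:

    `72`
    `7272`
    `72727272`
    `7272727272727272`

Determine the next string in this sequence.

72727272727272727272727272727272

Each string is two copies of the previous one concatenated.
One more doubling of 7272727272727272 gives the answer.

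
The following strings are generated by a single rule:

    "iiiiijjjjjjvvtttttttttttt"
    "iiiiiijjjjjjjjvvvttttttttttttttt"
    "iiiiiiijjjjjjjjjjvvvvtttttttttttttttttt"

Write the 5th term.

iiiiiiiiijjjjjjjjjjjjjjvvvvvvtttttttttttttttttttttttt

Each string has the form i^{n+2} j^{2n} v^{n-1} t^{3n+3}, where the shown terms are n = 3, 4, 5.
At n = 7 the blocks have lengths 9, 14, 6, 24.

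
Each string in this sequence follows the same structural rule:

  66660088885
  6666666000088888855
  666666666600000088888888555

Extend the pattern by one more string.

Term n consists of 3n+1 6's, followed by 2n 0's, followed by 2n+2 8's, followed by n 5's (n = 1, 2, …).
For the next term, n = 4, so the run lengths are 13, 8, 10, 4.

66666666666660000000088888888885555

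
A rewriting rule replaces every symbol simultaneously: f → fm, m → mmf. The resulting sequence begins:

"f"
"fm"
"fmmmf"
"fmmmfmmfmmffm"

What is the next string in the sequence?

fmmmfmmfmmffmmmfmmffmmmfmmffmfmmmf

φ(fmmmfmmfmmffm) expands symbol-by-symbol to fm mmf mmf mmf fm mmf mmf fm mmf mmf fm fm mmf; joining the 13 pieces gives the next term.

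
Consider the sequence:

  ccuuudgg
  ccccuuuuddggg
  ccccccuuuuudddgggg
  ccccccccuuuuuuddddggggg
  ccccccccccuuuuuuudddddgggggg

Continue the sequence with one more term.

ccccccccccccuuuuuuuuddddddggggggg

Term n consists of 2n c's, followed by n+2 u's, followed by n d's, followed by n+1 g's (n = 1, 2, …).
For the next term, n = 6, so the run lengths are 12, 8, 6, 7.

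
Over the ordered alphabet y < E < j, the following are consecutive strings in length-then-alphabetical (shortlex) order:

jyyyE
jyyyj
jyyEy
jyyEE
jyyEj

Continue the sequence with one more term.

Treat jyyEj as a base-3 numeral over the given alphabet and add one, carrying through any trailing j's.

jyyjy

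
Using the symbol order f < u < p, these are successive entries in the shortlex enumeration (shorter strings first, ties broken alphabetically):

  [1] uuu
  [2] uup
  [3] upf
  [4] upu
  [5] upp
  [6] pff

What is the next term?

Treat pff as a base-3 numeral over the given alphabet and add one, carrying through any trailing p's.

pfu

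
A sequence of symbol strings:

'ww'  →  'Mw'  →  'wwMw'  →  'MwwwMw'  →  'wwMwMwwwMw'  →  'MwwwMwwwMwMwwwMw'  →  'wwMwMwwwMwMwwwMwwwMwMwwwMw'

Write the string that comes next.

MwwwMwwwMwMwwwMwwwMwMwwwMwMwwwMwwwMwMwwwMw

From term 3 onward, concatenate the second-to-last term with the last: ww·Mw = wwMw, Mw·wwMw = MwwwMw, …
The next term joins MwwwMwwwMwMwwwMw and wwMwMwwwMwMwwwMwwwMwMwwwMw.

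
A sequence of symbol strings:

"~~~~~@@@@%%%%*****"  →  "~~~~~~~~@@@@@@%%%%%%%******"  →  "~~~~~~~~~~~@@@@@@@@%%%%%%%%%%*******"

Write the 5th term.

Term n consists of 3n-1 ~'s, followed by 2n @'s, followed by 3n-2 %'s, followed by n+3 *'s, where the shown terms are n = 2, 3, 4.
At n = 6 the blocks have lengths 17, 12, 16, 9.

~~~~~~~~~~~~~~~~~@@@@@@@@@@@@%%%%%%%%%%%%%%%%*********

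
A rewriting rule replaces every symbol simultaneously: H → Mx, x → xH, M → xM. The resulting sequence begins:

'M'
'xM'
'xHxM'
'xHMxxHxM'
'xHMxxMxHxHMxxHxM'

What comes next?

Applying the rule to each of the 16 symbols of xHMxxMxHxHMxxHxM gives the pieces xH Mx xM xH xH xM xH Mx xH Mx xM xH xH Mx xH xM, which concatenate to the answer.

xHMxxMxHxHxMxHMxxHMxxMxHxHMxxHxM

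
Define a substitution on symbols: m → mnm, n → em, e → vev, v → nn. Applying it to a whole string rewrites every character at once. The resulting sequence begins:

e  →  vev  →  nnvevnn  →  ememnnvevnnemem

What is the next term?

vevmnmvevmnmememnnvevnnememvevmnmvevmnm

Replace each of the 15 characters of ememnnvevnnemem in place — vev mnm vev mnm em em nn vev nn em em vev mnm vev mnm — and concatenate.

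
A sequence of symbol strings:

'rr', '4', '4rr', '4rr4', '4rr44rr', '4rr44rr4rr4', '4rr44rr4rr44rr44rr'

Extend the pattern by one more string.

Each term (from the third on) is the previous term followed by the one before it: term 3 = 4·rr = 4rr.
Continuing: 4rr44rr4rr44rr44rr · 4rr44rr4rr4 gives term 8.

4rr44rr4rr44rr44rr4rr44rr4rr4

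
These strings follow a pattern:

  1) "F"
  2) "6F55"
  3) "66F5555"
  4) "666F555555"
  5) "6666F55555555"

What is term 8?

s(k+1) = 6·s(k)·55, so each term gains 6 as a prefix and 55 as a suffix.
From 6666F55555555, 3 further steps: 6666F55555555 → 66666F5555555555 → 666666F555555555555 → (answer).

6666666F55555555555555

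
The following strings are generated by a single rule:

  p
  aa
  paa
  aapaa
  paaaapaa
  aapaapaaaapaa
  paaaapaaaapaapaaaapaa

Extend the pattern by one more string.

aapaapaaaapaapaaaapaaaapaapaaaapaa

Each term (from the third on) is the two preceding terms concatenated in order: term 3 = p·aa = paa.
Continuing: aapaapaaaapaa · paaaapaaaapaapaaaapaa gives term 8.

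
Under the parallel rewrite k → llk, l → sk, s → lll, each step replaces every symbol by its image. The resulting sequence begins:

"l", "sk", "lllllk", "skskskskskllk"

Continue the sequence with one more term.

lllllklllllklllllklllllklllllkskskllk

Applying the rule to each of the 13 symbols of skskskskskllk gives the pieces lll llk lll llk lll llk lll llk lll llk sk sk llk, which concatenate to the answer.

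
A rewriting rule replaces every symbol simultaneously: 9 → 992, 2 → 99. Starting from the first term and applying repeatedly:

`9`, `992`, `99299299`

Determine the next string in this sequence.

Rewriting each symbol of 99299299: 9→992, 9→992, 2→99, 9→992, 9→992, 2→99, 9→992, 9→992, which concatenates to 992 992 99 992 992 99 992 992.

9929929999299299992992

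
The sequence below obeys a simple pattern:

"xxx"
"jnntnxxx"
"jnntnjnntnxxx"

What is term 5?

The strings grow by a fixed prefix jnntn each time.
From jnntnjnntnxxx, 2 further steps: jnntnjnntnxxx → jnntnjnntnjnntnxxx → (answer).

jnntnjnntnjnntnjnntnxxx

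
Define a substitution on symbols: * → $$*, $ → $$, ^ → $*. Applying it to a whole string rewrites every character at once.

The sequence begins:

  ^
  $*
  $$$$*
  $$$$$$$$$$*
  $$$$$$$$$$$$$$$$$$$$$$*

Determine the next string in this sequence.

$$$$$$$$$$$$$$$$$$$$$$$$$$$$$$$$$$$$$$$$$$$$$$*

φ($$$$$$$$$$$$$$$$$$$$$$*) expands symbol-by-symbol to $$ $$ $$ $$ $$ $$ $$ $$ $$ $$ $$ $$ $$ $$ $$ $$ $$ $$ $$ $$ $$ $$ $$*; joining the 23 pieces gives the next term.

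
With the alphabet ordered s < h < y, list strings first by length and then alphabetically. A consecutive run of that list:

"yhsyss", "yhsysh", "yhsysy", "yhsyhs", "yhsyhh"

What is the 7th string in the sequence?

Stepping forward 2 times from yhsyhh: yhsyhh → yhsyhy, then the target.

yhsyys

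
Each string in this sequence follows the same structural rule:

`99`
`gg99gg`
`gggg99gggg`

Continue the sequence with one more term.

Each term wraps the previous one in gg on the left and gg on the right.
Applying this once more to gggg99gggg:

gggggg99gggggg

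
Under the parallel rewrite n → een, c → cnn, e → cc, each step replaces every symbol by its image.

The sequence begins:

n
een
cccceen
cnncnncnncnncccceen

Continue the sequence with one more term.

cnneeneencnneeneencnneeneencnneeneencnncnncnncnncccceen

φ(cnncnncnncnncccceen) expands symbol-by-symbol to cnn een een cnn een een cnn een een cnn een een cnn cnn cnn cnn cc cc een; joining the 19 pieces gives the next term.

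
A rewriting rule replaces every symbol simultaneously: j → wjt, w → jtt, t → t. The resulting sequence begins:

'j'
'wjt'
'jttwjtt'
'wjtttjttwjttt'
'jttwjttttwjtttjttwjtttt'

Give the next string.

wjtttjttwjtttttjttwjttttwjtttjttwjttttt

Replace each of the 23 characters of jttwjttttwjtttjttwjtttt in place — wjt t t jtt wjt t t t t jtt wjt t t t wjt t t jtt wjt t t t t — and concatenate.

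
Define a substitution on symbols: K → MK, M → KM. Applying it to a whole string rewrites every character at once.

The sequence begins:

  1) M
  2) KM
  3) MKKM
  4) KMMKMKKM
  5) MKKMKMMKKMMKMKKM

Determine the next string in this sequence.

KMMKMKKMMKKMKMMKMKKMKMMKKMMKMKKM

Applying the rule to each of the 16 symbols of MKKMKMMKKMMKMKKM gives the pieces KM MK MK KM MK KM KM MK MK KM KM MK KM MK MK KM, which concatenate to the answer.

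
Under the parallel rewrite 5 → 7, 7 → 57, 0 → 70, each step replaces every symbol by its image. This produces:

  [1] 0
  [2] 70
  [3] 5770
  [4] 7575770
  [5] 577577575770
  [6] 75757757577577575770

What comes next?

Rewriting the 20 symbols of 75757757577577575770 one by one yields 57 7 57 7 57 57 7 57 7 57 57 7 57 57 7 57 7 57 57 70; concatenated:

577577575775775757757577577575770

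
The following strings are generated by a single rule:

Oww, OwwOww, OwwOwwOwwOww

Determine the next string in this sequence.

Each string is two copies of the previous one concatenated.
Doubling OwwOwwOwwOww:

OwwOwwOwwOwwOwwOwwOwwOww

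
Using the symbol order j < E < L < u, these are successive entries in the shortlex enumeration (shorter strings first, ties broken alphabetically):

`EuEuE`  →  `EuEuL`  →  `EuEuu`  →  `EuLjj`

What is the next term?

EuLjE

Find the rightmost character of EuLjj below u, bump it to the next letter, and reset everything to its right to j.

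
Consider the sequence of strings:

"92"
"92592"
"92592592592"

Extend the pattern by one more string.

Every step duplicates the string with '5' between the halves.
Doubling 92592592592 with '5' between the halves:

92592592592592592592592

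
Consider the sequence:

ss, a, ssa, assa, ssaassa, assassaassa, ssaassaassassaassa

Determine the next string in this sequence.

This is a Fibonacci-style word recurrence s(k) = s(k−2)·s(k−1): e.g. ss·a = ssa.
So term 8 is assassaassa·ssaassaassassaassa.

assassaassassaassaassassaassa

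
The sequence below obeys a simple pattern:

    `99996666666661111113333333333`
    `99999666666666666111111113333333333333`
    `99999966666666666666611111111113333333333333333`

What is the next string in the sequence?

Reading off run lengths: 9 runs 4, 5, 6; 6 runs 9, 12, 15; 1 runs 6, 8, 10; 3 runs 10, 13, 16 — each is linear in n, where the shown terms are n = 3, 4, 5.
Setting n = 6 gives 7, 18, 12, 19 characters in each block.

99999996666666666666666661111111111113333333333333333333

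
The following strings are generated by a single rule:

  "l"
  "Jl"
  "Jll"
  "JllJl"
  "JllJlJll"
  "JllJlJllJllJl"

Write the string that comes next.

From term 3 onward, concatenate the last term with the second-to-last: Jl·l = Jll, Jll·Jl = JllJl, …
So term 7 is JllJlJllJllJl·JllJlJll.

JllJlJllJllJlJllJlJll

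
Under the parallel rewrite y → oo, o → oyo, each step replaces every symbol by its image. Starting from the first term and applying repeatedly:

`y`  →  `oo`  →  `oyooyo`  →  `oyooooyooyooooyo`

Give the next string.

oyooooyooyooyooyooooyooyooooyooyooyooyooooyo

φ(oyooooyooyooooyo) expands symbol-by-symbol to oyo oo oyo oyo oyo oyo oo oyo oyo oo oyo oyo oyo oyo oo oyo; joining the 16 pieces gives the next term.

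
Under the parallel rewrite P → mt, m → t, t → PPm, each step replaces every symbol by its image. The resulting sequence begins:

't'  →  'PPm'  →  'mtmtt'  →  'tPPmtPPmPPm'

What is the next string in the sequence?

Rewriting each symbol of tPPmtPPmPPm: t→PPm, P→mt, P→mt, m→t, t→PPm, P→mt, P→mt, m→t, P→mt, P→mt, m→t, which concatenates to PPm mt mt t PPm mt mt t mt mt t.

PPmmtmttPPmmtmttmtmtt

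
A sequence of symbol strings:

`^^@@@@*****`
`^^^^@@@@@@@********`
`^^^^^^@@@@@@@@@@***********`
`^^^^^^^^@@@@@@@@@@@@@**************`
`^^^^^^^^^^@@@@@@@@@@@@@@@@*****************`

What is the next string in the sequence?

^^^^^^^^^^^^@@@@@@@@@@@@@@@@@@@********************

Each string has the form ^^{2n} @^{3n+1} *^{3n+2} (n = 1, 2, …).
At n = 6 the blocks have lengths 12, 19, 20.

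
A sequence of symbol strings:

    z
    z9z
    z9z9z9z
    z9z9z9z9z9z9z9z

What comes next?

Each string is two copies of the previous one joined by '9'.
Doubling z9z9z9z9z9z9z9z with '9' between the halves:

z9z9z9z9z9z9z9z9z9z9z9z9z9z9z9z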